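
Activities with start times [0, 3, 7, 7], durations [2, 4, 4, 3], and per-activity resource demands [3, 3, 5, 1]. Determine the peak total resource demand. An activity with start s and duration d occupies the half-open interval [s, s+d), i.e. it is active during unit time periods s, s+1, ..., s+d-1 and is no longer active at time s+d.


Each activity i is active on [start_i, start_i + duration_i).
Compute total resource usage per time slot:
  t=0: active resources = [3], total = 3
  t=1: active resources = [3], total = 3
  t=2: active resources = [], total = 0
  t=3: active resources = [3], total = 3
  t=4: active resources = [3], total = 3
  t=5: active resources = [3], total = 3
  t=6: active resources = [3], total = 3
  t=7: active resources = [5, 1], total = 6
  t=8: active resources = [5, 1], total = 6
  t=9: active resources = [5, 1], total = 6
  t=10: active resources = [5], total = 5
Peak resource demand = 6

6


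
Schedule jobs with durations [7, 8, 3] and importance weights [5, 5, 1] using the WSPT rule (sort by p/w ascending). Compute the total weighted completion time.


Compute p/w ratios and sort ascending (WSPT): [(7, 5), (8, 5), (3, 1)]
Compute weighted completion times:
  Job (p=7,w=5): C=7, w*C=5*7=35
  Job (p=8,w=5): C=15, w*C=5*15=75
  Job (p=3,w=1): C=18, w*C=1*18=18
Total weighted completion time = 128

128


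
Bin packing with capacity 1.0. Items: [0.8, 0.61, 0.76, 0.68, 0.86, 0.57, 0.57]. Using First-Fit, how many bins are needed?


Place items sequentially using First-Fit:
  Item 0.8 -> new Bin 1
  Item 0.61 -> new Bin 2
  Item 0.76 -> new Bin 3
  Item 0.68 -> new Bin 4
  Item 0.86 -> new Bin 5
  Item 0.57 -> new Bin 6
  Item 0.57 -> new Bin 7
Total bins used = 7

7


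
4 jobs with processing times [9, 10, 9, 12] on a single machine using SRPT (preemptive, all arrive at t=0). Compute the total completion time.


Since all jobs arrive at t=0, SRPT equals SPT ordering.
SPT order: [9, 9, 10, 12]
Completion times:
  Job 1: p=9, C=9
  Job 2: p=9, C=18
  Job 3: p=10, C=28
  Job 4: p=12, C=40
Total completion time = 9 + 18 + 28 + 40 = 95

95


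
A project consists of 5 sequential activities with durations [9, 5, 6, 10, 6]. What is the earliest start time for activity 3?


Activity 3 starts after activities 1 through 2 complete.
Predecessor durations: [9, 5]
ES = 9 + 5 = 14

14


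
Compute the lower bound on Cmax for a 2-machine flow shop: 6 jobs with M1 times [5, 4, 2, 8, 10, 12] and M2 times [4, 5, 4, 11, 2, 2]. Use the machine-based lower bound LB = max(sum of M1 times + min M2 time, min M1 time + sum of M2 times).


LB1 = sum(M1 times) + min(M2 times) = 41 + 2 = 43
LB2 = min(M1 times) + sum(M2 times) = 2 + 28 = 30
Lower bound = max(LB1, LB2) = max(43, 30) = 43

43


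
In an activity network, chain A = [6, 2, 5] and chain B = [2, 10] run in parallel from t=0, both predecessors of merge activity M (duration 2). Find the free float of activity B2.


ES(B2) = sum of predecessors on chain B = 2
EF(B2) = ES + duration = 2 + 10 = 12
Successor of B2 is M. ES(M) = max(sum(A), sum(B)) = max(13, 12) = 13
Free float = ES(successor) - EF(current) = 13 - 12 = 1

1


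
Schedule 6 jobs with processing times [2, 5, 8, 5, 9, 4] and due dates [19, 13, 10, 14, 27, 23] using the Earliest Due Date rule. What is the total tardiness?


Sort by due date (EDD order): [(8, 10), (5, 13), (5, 14), (2, 19), (4, 23), (9, 27)]
Compute completion times and tardiness:
  Job 1: p=8, d=10, C=8, tardiness=max(0,8-10)=0
  Job 2: p=5, d=13, C=13, tardiness=max(0,13-13)=0
  Job 3: p=5, d=14, C=18, tardiness=max(0,18-14)=4
  Job 4: p=2, d=19, C=20, tardiness=max(0,20-19)=1
  Job 5: p=4, d=23, C=24, tardiness=max(0,24-23)=1
  Job 6: p=9, d=27, C=33, tardiness=max(0,33-27)=6
Total tardiness = 12

12


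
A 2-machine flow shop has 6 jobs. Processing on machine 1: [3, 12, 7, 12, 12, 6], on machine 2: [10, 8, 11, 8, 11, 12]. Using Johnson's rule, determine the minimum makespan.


Apply Johnson's rule:
  Group 1 (a <= b): [(1, 3, 10), (6, 6, 12), (3, 7, 11)]
  Group 2 (a > b): [(5, 12, 11), (2, 12, 8), (4, 12, 8)]
Optimal job order: [1, 6, 3, 5, 2, 4]
Schedule:
  Job 1: M1 done at 3, M2 done at 13
  Job 6: M1 done at 9, M2 done at 25
  Job 3: M1 done at 16, M2 done at 36
  Job 5: M1 done at 28, M2 done at 47
  Job 2: M1 done at 40, M2 done at 55
  Job 4: M1 done at 52, M2 done at 63
Makespan = 63

63


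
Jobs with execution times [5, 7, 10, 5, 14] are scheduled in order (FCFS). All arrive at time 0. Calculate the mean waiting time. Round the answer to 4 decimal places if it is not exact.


FCFS order (as given): [5, 7, 10, 5, 14]
Waiting times:
  Job 1: wait = 0
  Job 2: wait = 5
  Job 3: wait = 12
  Job 4: wait = 22
  Job 5: wait = 27
Sum of waiting times = 66
Average waiting time = 66/5 = 13.2

13.2


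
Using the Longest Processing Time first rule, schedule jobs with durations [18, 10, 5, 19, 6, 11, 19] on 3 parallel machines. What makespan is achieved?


Sort jobs in decreasing order (LPT): [19, 19, 18, 11, 10, 6, 5]
Assign each job to the least loaded machine:
  Machine 1: jobs [19, 10], load = 29
  Machine 2: jobs [19, 6, 5], load = 30
  Machine 3: jobs [18, 11], load = 29
Makespan = max load = 30

30


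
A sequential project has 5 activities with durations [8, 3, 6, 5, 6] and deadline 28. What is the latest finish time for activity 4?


LF(activity 4) = deadline - sum of successor durations
Successors: activities 5 through 5 with durations [6]
Sum of successor durations = 6
LF = 28 - 6 = 22

22


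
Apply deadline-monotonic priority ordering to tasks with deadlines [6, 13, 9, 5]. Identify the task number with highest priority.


Sort tasks by relative deadline (ascending):
  Task 4: deadline = 5
  Task 1: deadline = 6
  Task 3: deadline = 9
  Task 2: deadline = 13
Priority order (highest first): [4, 1, 3, 2]
Highest priority task = 4

4


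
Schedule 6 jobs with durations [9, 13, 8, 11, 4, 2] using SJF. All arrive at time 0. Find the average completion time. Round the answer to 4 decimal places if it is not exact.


SJF order (ascending): [2, 4, 8, 9, 11, 13]
Completion times:
  Job 1: burst=2, C=2
  Job 2: burst=4, C=6
  Job 3: burst=8, C=14
  Job 4: burst=9, C=23
  Job 5: burst=11, C=34
  Job 6: burst=13, C=47
Average completion = 126/6 = 21.0

21.0


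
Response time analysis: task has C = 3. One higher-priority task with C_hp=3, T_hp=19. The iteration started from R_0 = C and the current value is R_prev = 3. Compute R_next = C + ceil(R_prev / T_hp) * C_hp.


R_next = C + ceil(R_prev / T_hp) * C_hp
ceil(3 / 19) = ceil(0.1579) = 1
Interference = 1 * 3 = 3
R_next = 3 + 3 = 6

6


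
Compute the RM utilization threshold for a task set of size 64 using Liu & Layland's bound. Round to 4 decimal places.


Compute 2^(1/64) = 1.0108892861
Subtract 1: 1.0108892861 - 1 = 0.0108892861
Multiply by n: 64 * 0.0108892861 = 0.6969143104
Round to 4 dp: 0.6969

0.6969


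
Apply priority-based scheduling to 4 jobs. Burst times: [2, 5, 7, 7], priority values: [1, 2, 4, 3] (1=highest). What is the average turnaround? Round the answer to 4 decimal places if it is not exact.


Sort by priority (ascending = highest first):
Order: [(1, 2), (2, 5), (3, 7), (4, 7)]
Completion times:
  Priority 1, burst=2, C=2
  Priority 2, burst=5, C=7
  Priority 3, burst=7, C=14
  Priority 4, burst=7, C=21
Average turnaround = 44/4 = 11.0

11.0


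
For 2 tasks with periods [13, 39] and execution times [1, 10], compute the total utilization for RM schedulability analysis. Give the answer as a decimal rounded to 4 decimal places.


Compute individual utilizations (exact fractions):
  Task 1: C/T = 1/13 (approx. 0.0769)
  Task 2: C/T = 10/39 (approx. 0.2564)
Total utilization U = 1/13 + 10/39 = 1/3
Rounded to 4 decimal places: U = 0.3333
RM (Liu & Layland) bound for 2 tasks = 0.828427; compare with U = 1/3 (approx. 0.333333)
U <= bound, so schedulable by RM sufficient condition.

0.3333


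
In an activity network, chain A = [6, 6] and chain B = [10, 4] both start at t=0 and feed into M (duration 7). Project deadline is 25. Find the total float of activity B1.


Forward pass: ES(B1) = sum of predecessors on chain B = 0
EF = ES + duration = 0 + 10 = 10
Backward pass: LF(M) = deadline = 25; LS(M) = 25 - 7 = 18
LF(B1) = LS(M) - sum(successors on chain B) = 18 - 4 = 14
LS = LF - duration = 14 - 10 = 4
Total float = LS - ES = 4 - 0 = 4

4


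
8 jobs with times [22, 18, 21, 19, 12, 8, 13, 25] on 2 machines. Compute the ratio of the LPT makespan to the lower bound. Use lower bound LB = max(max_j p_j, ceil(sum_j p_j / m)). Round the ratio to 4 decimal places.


LPT order: [25, 22, 21, 19, 18, 13, 12, 8]
Machine loads after assignment: [69, 69]
LPT makespan = 69
Lower bound = max(max_job, ceil(total/2)) = max(25, 69) = 69
Ratio = 69 / 69 = 1.0

1.0


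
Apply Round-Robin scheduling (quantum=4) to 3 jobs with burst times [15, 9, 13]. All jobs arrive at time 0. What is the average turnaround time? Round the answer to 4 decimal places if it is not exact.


Time quantum = 4
Execution trace:
  J1 runs 4 units, time = 4
  J2 runs 4 units, time = 8
  J3 runs 4 units, time = 12
  J1 runs 4 units, time = 16
  J2 runs 4 units, time = 20
  J3 runs 4 units, time = 24
  J1 runs 4 units, time = 28
  J2 runs 1 units, time = 29
  J3 runs 4 units, time = 33
  J1 runs 3 units, time = 36
  J3 runs 1 units, time = 37
Finish times: [36, 29, 37]
Average turnaround = 102/3 = 34.0

34.0


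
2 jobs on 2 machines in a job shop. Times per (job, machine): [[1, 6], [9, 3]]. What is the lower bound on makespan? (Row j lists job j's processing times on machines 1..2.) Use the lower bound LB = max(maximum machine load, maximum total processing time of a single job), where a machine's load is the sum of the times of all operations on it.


Machine loads:
  Machine 1: 1 + 9 = 10
  Machine 2: 6 + 3 = 9
Max machine load = 10
Job totals:
  Job 1: 7
  Job 2: 12
Max job total = 12
Lower bound = max(10, 12) = 12

12


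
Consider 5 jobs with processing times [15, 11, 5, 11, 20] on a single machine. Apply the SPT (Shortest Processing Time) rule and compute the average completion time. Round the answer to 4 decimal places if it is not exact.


Sort jobs by processing time (SPT order): [5, 11, 11, 15, 20]
Compute completion times sequentially:
  Job 1: processing = 5, completes at 5
  Job 2: processing = 11, completes at 16
  Job 3: processing = 11, completes at 27
  Job 4: processing = 15, completes at 42
  Job 5: processing = 20, completes at 62
Sum of completion times = 152
Average completion time = 152/5 = 30.4

30.4


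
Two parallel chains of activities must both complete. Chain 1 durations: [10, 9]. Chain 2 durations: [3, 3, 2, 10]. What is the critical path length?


Path A total = 10 + 9 = 19
Path B total = 3 + 3 + 2 + 10 = 18
Critical path = longest path = max(19, 18) = 19

19


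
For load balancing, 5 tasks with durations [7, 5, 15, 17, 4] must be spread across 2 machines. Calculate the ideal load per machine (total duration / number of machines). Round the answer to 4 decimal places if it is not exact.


Total processing time = 7 + 5 + 15 + 17 + 4 = 48
Number of machines = 2
Ideal balanced load = 48 / 2 = 24.0

24.0


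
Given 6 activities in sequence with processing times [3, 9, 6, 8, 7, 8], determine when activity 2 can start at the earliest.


Activity 2 starts after activities 1 through 1 complete.
Predecessor durations: [3]
ES = 3 = 3

3


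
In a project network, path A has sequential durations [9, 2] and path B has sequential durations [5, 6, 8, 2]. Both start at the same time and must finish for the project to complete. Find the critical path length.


Path A total = 9 + 2 = 11
Path B total = 5 + 6 + 8 + 2 = 21
Critical path = longest path = max(11, 21) = 21

21


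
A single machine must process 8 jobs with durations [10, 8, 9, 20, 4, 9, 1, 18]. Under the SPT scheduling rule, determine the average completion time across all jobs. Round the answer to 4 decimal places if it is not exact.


Sort jobs by processing time (SPT order): [1, 4, 8, 9, 9, 10, 18, 20]
Compute completion times sequentially:
  Job 1: processing = 1, completes at 1
  Job 2: processing = 4, completes at 5
  Job 3: processing = 8, completes at 13
  Job 4: processing = 9, completes at 22
  Job 5: processing = 9, completes at 31
  Job 6: processing = 10, completes at 41
  Job 7: processing = 18, completes at 59
  Job 8: processing = 20, completes at 79
Sum of completion times = 251
Average completion time = 251/8 = 31.375

31.375


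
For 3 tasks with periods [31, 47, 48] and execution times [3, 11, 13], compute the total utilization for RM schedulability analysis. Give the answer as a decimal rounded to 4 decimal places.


Compute individual utilizations (exact fractions):
  Task 1: C/T = 3/31 (approx. 0.0968)
  Task 2: C/T = 11/47 (approx. 0.234)
  Task 3: C/T = 13/48 (approx. 0.2708)
Total utilization U = 3/31 + 11/47 + 13/48 = 42077/69936
Rounded to 4 decimal places: U = 0.6017
RM (Liu & Layland) bound for 3 tasks = 0.779763; compare with U = 42077/69936 (approx. 0.601650)
U <= bound, so schedulable by RM sufficient condition.

0.6017


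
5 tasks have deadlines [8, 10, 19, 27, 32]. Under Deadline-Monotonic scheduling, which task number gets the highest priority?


Sort tasks by relative deadline (ascending):
  Task 1: deadline = 8
  Task 2: deadline = 10
  Task 3: deadline = 19
  Task 4: deadline = 27
  Task 5: deadline = 32
Priority order (highest first): [1, 2, 3, 4, 5]
Highest priority task = 1

1


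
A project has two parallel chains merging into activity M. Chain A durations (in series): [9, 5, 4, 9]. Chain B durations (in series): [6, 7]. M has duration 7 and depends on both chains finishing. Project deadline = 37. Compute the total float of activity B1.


Forward pass: ES(B1) = sum of predecessors on chain B = 0
EF = ES + duration = 0 + 6 = 6
Backward pass: LF(M) = deadline = 37; LS(M) = 37 - 7 = 30
LF(B1) = LS(M) - sum(successors on chain B) = 30 - 7 = 23
LS = LF - duration = 23 - 6 = 17
Total float = LS - ES = 17 - 0 = 17

17


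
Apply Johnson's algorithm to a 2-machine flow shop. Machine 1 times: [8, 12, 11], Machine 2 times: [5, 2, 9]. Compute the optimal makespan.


Apply Johnson's rule:
  Group 1 (a <= b): []
  Group 2 (a > b): [(3, 11, 9), (1, 8, 5), (2, 12, 2)]
Optimal job order: [3, 1, 2]
Schedule:
  Job 3: M1 done at 11, M2 done at 20
  Job 1: M1 done at 19, M2 done at 25
  Job 2: M1 done at 31, M2 done at 33
Makespan = 33

33


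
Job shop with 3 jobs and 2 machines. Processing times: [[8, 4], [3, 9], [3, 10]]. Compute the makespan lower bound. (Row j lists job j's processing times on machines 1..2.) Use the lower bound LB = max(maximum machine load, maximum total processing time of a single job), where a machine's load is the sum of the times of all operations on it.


Machine loads:
  Machine 1: 8 + 3 + 3 = 14
  Machine 2: 4 + 9 + 10 = 23
Max machine load = 23
Job totals:
  Job 1: 12
  Job 2: 12
  Job 3: 13
Max job total = 13
Lower bound = max(23, 13) = 23

23


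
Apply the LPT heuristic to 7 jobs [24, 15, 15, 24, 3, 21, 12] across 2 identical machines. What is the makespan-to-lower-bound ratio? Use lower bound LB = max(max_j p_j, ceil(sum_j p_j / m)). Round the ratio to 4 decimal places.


LPT order: [24, 24, 21, 15, 15, 12, 3]
Machine loads after assignment: [57, 57]
LPT makespan = 57
Lower bound = max(max_job, ceil(total/2)) = max(24, 57) = 57
Ratio = 57 / 57 = 1.0

1.0


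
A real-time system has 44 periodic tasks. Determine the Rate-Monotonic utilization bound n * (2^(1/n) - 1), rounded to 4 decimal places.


Compute 2^(1/44) = 1.0158780831
Subtract 1: 1.0158780831 - 1 = 0.0158780831
Multiply by n: 44 * 0.0158780831 = 0.6986356564
Round to 4 dp: 0.6986

0.6986


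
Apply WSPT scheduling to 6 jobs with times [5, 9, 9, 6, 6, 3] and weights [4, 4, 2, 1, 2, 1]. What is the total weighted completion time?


Compute p/w ratios and sort ascending (WSPT): [(5, 4), (9, 4), (6, 2), (3, 1), (9, 2), (6, 1)]
Compute weighted completion times:
  Job (p=5,w=4): C=5, w*C=4*5=20
  Job (p=9,w=4): C=14, w*C=4*14=56
  Job (p=6,w=2): C=20, w*C=2*20=40
  Job (p=3,w=1): C=23, w*C=1*23=23
  Job (p=9,w=2): C=32, w*C=2*32=64
  Job (p=6,w=1): C=38, w*C=1*38=38
Total weighted completion time = 241

241


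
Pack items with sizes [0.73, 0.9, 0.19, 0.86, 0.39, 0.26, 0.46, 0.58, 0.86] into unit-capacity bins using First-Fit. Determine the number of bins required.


Place items sequentially using First-Fit:
  Item 0.73 -> new Bin 1
  Item 0.9 -> new Bin 2
  Item 0.19 -> Bin 1 (now 0.92)
  Item 0.86 -> new Bin 3
  Item 0.39 -> new Bin 4
  Item 0.26 -> Bin 4 (now 0.65)
  Item 0.46 -> new Bin 5
  Item 0.58 -> new Bin 6
  Item 0.86 -> new Bin 7
Total bins used = 7

7


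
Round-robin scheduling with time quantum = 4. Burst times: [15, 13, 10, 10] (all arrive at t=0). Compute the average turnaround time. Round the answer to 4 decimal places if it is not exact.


Time quantum = 4
Execution trace:
  J1 runs 4 units, time = 4
  J2 runs 4 units, time = 8
  J3 runs 4 units, time = 12
  J4 runs 4 units, time = 16
  J1 runs 4 units, time = 20
  J2 runs 4 units, time = 24
  J3 runs 4 units, time = 28
  J4 runs 4 units, time = 32
  J1 runs 4 units, time = 36
  J2 runs 4 units, time = 40
  J3 runs 2 units, time = 42
  J4 runs 2 units, time = 44
  J1 runs 3 units, time = 47
  J2 runs 1 units, time = 48
Finish times: [47, 48, 42, 44]
Average turnaround = 181/4 = 45.25

45.25


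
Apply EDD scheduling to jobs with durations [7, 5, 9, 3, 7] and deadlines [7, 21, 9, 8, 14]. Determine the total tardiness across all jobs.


Sort by due date (EDD order): [(7, 7), (3, 8), (9, 9), (7, 14), (5, 21)]
Compute completion times and tardiness:
  Job 1: p=7, d=7, C=7, tardiness=max(0,7-7)=0
  Job 2: p=3, d=8, C=10, tardiness=max(0,10-8)=2
  Job 3: p=9, d=9, C=19, tardiness=max(0,19-9)=10
  Job 4: p=7, d=14, C=26, tardiness=max(0,26-14)=12
  Job 5: p=5, d=21, C=31, tardiness=max(0,31-21)=10
Total tardiness = 34

34


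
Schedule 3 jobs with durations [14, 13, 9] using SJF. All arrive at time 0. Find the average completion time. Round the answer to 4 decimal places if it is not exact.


SJF order (ascending): [9, 13, 14]
Completion times:
  Job 1: burst=9, C=9
  Job 2: burst=13, C=22
  Job 3: burst=14, C=36
Average completion = 67/3 = 22.3333

22.3333


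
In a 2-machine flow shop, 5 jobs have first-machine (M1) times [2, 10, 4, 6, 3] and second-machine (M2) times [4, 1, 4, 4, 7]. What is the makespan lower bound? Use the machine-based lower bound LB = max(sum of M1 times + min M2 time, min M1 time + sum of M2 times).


LB1 = sum(M1 times) + min(M2 times) = 25 + 1 = 26
LB2 = min(M1 times) + sum(M2 times) = 2 + 20 = 22
Lower bound = max(LB1, LB2) = max(26, 22) = 26

26


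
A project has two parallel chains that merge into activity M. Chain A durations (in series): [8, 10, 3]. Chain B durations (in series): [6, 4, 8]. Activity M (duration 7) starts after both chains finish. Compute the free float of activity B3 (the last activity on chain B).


ES(B3) = sum of predecessors on chain B = 10
EF(B3) = ES + duration = 10 + 8 = 18
Successor of B3 is M. ES(M) = max(sum(A), sum(B)) = max(21, 18) = 21
Free float = ES(successor) - EF(current) = 21 - 18 = 3

3


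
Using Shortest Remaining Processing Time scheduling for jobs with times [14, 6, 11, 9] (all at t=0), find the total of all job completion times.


Since all jobs arrive at t=0, SRPT equals SPT ordering.
SPT order: [6, 9, 11, 14]
Completion times:
  Job 1: p=6, C=6
  Job 2: p=9, C=15
  Job 3: p=11, C=26
  Job 4: p=14, C=40
Total completion time = 6 + 15 + 26 + 40 = 87

87


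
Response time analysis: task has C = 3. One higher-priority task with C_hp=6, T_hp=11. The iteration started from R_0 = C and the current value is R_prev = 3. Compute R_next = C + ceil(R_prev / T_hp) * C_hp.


R_next = C + ceil(R_prev / T_hp) * C_hp
ceil(3 / 11) = ceil(0.2727) = 1
Interference = 1 * 6 = 6
R_next = 3 + 6 = 9

9


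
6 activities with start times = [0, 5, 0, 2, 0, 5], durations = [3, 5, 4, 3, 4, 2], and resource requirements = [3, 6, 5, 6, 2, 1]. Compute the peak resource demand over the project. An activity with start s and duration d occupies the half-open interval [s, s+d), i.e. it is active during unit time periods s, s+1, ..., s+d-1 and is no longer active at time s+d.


Each activity i is active on [start_i, start_i + duration_i).
Compute total resource usage per time slot:
  t=0: active resources = [3, 5, 2], total = 10
  t=1: active resources = [3, 5, 2], total = 10
  t=2: active resources = [3, 5, 6, 2], total = 16
  t=3: active resources = [5, 6, 2], total = 13
  t=4: active resources = [6], total = 6
  t=5: active resources = [6, 1], total = 7
  t=6: active resources = [6, 1], total = 7
  t=7: active resources = [6], total = 6
  t=8: active resources = [6], total = 6
  t=9: active resources = [6], total = 6
Peak resource demand = 16

16


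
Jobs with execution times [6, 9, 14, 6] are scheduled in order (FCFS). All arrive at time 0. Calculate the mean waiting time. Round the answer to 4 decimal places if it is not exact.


FCFS order (as given): [6, 9, 14, 6]
Waiting times:
  Job 1: wait = 0
  Job 2: wait = 6
  Job 3: wait = 15
  Job 4: wait = 29
Sum of waiting times = 50
Average waiting time = 50/4 = 12.5

12.5


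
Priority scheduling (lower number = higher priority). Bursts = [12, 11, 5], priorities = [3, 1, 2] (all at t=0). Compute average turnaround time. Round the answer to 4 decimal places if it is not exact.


Sort by priority (ascending = highest first):
Order: [(1, 11), (2, 5), (3, 12)]
Completion times:
  Priority 1, burst=11, C=11
  Priority 2, burst=5, C=16
  Priority 3, burst=12, C=28
Average turnaround = 55/3 = 18.3333

18.3333


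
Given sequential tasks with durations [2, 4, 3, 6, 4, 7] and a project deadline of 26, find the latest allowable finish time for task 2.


LF(activity 2) = deadline - sum of successor durations
Successors: activities 3 through 6 with durations [3, 6, 4, 7]
Sum of successor durations = 20
LF = 26 - 20 = 6

6


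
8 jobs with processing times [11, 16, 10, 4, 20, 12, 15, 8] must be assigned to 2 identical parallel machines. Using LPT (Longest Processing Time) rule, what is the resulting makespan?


Sort jobs in decreasing order (LPT): [20, 16, 15, 12, 11, 10, 8, 4]
Assign each job to the least loaded machine:
  Machine 1: jobs [20, 12, 10, 8], load = 50
  Machine 2: jobs [16, 15, 11, 4], load = 46
Makespan = max load = 50

50


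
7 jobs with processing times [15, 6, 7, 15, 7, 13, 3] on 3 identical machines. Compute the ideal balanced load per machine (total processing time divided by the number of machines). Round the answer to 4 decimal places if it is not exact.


Total processing time = 15 + 6 + 7 + 15 + 7 + 13 + 3 = 66
Number of machines = 3
Ideal balanced load = 66 / 3 = 22.0

22.0


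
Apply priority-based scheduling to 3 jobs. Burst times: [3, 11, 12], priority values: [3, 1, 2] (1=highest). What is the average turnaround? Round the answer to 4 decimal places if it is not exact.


Sort by priority (ascending = highest first):
Order: [(1, 11), (2, 12), (3, 3)]
Completion times:
  Priority 1, burst=11, C=11
  Priority 2, burst=12, C=23
  Priority 3, burst=3, C=26
Average turnaround = 60/3 = 20.0

20.0


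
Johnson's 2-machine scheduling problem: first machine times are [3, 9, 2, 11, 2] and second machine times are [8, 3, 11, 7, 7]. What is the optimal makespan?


Apply Johnson's rule:
  Group 1 (a <= b): [(3, 2, 11), (5, 2, 7), (1, 3, 8)]
  Group 2 (a > b): [(4, 11, 7), (2, 9, 3)]
Optimal job order: [3, 5, 1, 4, 2]
Schedule:
  Job 3: M1 done at 2, M2 done at 13
  Job 5: M1 done at 4, M2 done at 20
  Job 1: M1 done at 7, M2 done at 28
  Job 4: M1 done at 18, M2 done at 35
  Job 2: M1 done at 27, M2 done at 38
Makespan = 38

38


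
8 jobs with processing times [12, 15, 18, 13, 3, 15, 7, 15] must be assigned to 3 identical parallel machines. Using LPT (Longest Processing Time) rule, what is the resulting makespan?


Sort jobs in decreasing order (LPT): [18, 15, 15, 15, 13, 12, 7, 3]
Assign each job to the least loaded machine:
  Machine 1: jobs [18, 12, 3], load = 33
  Machine 2: jobs [15, 15], load = 30
  Machine 3: jobs [15, 13, 7], load = 35
Makespan = max load = 35

35


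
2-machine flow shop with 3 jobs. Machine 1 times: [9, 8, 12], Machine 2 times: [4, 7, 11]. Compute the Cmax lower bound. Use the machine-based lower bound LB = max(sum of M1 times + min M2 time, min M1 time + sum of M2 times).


LB1 = sum(M1 times) + min(M2 times) = 29 + 4 = 33
LB2 = min(M1 times) + sum(M2 times) = 8 + 22 = 30
Lower bound = max(LB1, LB2) = max(33, 30) = 33

33


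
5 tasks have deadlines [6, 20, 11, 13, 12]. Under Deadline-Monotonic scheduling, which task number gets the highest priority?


Sort tasks by relative deadline (ascending):
  Task 1: deadline = 6
  Task 3: deadline = 11
  Task 5: deadline = 12
  Task 4: deadline = 13
  Task 2: deadline = 20
Priority order (highest first): [1, 3, 5, 4, 2]
Highest priority task = 1

1


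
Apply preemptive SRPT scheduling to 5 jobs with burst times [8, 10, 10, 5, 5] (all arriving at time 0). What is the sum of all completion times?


Since all jobs arrive at t=0, SRPT equals SPT ordering.
SPT order: [5, 5, 8, 10, 10]
Completion times:
  Job 1: p=5, C=5
  Job 2: p=5, C=10
  Job 3: p=8, C=18
  Job 4: p=10, C=28
  Job 5: p=10, C=38
Total completion time = 5 + 10 + 18 + 28 + 38 = 99

99


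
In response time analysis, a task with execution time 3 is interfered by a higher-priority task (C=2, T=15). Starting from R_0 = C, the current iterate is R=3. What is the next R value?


R_next = C + ceil(R_prev / T_hp) * C_hp
ceil(3 / 15) = ceil(0.2) = 1
Interference = 1 * 2 = 2
R_next = 3 + 2 = 5

5


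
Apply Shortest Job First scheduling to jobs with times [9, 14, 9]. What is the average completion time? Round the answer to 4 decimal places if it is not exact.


SJF order (ascending): [9, 9, 14]
Completion times:
  Job 1: burst=9, C=9
  Job 2: burst=9, C=18
  Job 3: burst=14, C=32
Average completion = 59/3 = 19.6667

19.6667


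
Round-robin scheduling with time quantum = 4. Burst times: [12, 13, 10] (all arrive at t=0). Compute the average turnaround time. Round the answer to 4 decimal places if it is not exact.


Time quantum = 4
Execution trace:
  J1 runs 4 units, time = 4
  J2 runs 4 units, time = 8
  J3 runs 4 units, time = 12
  J1 runs 4 units, time = 16
  J2 runs 4 units, time = 20
  J3 runs 4 units, time = 24
  J1 runs 4 units, time = 28
  J2 runs 4 units, time = 32
  J3 runs 2 units, time = 34
  J2 runs 1 units, time = 35
Finish times: [28, 35, 34]
Average turnaround = 97/3 = 32.3333

32.3333


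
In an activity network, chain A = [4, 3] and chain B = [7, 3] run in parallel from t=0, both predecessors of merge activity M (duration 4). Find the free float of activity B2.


ES(B2) = sum of predecessors on chain B = 7
EF(B2) = ES + duration = 7 + 3 = 10
Successor of B2 is M. ES(M) = max(sum(A), sum(B)) = max(7, 10) = 10
Free float = ES(successor) - EF(current) = 10 - 10 = 0

0


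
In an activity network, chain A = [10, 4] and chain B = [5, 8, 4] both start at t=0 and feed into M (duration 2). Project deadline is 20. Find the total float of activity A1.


Forward pass: ES(A1) = sum of predecessors on chain A = 0
EF = ES + duration = 0 + 10 = 10
Backward pass: LF(M) = deadline = 20; LS(M) = 20 - 2 = 18
LF(A1) = LS(M) - sum(successors on chain A) = 18 - 4 = 14
LS = LF - duration = 14 - 10 = 4
Total float = LS - ES = 4 - 0 = 4

4


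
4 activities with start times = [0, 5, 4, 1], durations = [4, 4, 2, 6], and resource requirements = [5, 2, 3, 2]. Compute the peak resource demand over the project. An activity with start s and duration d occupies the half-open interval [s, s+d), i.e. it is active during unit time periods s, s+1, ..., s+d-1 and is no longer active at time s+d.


Each activity i is active on [start_i, start_i + duration_i).
Compute total resource usage per time slot:
  t=0: active resources = [5], total = 5
  t=1: active resources = [5, 2], total = 7
  t=2: active resources = [5, 2], total = 7
  t=3: active resources = [5, 2], total = 7
  t=4: active resources = [3, 2], total = 5
  t=5: active resources = [2, 3, 2], total = 7
  t=6: active resources = [2, 2], total = 4
  t=7: active resources = [2], total = 2
  t=8: active resources = [2], total = 2
Peak resource demand = 7

7


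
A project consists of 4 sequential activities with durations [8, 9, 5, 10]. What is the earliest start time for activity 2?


Activity 2 starts after activities 1 through 1 complete.
Predecessor durations: [8]
ES = 8 = 8

8


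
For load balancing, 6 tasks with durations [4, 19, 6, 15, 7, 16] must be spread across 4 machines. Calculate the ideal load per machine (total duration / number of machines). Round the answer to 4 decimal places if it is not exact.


Total processing time = 4 + 19 + 6 + 15 + 7 + 16 = 67
Number of machines = 4
Ideal balanced load = 67 / 4 = 16.75

16.75


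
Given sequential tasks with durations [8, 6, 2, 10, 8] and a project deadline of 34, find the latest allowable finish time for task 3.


LF(activity 3) = deadline - sum of successor durations
Successors: activities 4 through 5 with durations [10, 8]
Sum of successor durations = 18
LF = 34 - 18 = 16

16


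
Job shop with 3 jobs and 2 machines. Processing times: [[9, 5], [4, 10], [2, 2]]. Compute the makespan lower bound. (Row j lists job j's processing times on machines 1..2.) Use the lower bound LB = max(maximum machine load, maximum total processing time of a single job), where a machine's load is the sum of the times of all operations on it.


Machine loads:
  Machine 1: 9 + 4 + 2 = 15
  Machine 2: 5 + 10 + 2 = 17
Max machine load = 17
Job totals:
  Job 1: 14
  Job 2: 14
  Job 3: 4
Max job total = 14
Lower bound = max(17, 14) = 17

17


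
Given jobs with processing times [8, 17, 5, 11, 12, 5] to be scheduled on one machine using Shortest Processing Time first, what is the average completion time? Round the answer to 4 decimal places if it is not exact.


Sort jobs by processing time (SPT order): [5, 5, 8, 11, 12, 17]
Compute completion times sequentially:
  Job 1: processing = 5, completes at 5
  Job 2: processing = 5, completes at 10
  Job 3: processing = 8, completes at 18
  Job 4: processing = 11, completes at 29
  Job 5: processing = 12, completes at 41
  Job 6: processing = 17, completes at 58
Sum of completion times = 161
Average completion time = 161/6 = 26.8333

26.8333


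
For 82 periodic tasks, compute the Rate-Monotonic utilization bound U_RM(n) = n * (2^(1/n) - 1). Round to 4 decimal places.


Compute 2^(1/82) = 1.0084888420
Subtract 1: 1.0084888420 - 1 = 0.0084888420
Multiply by n: 82 * 0.0084888420 = 0.6960850440
Round to 4 dp: 0.6961

0.6961


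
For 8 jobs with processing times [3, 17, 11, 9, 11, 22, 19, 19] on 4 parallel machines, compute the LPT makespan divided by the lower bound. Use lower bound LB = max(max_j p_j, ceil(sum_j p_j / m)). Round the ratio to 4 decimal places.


LPT order: [22, 19, 19, 17, 11, 11, 9, 3]
Machine loads after assignment: [25, 30, 28, 28]
LPT makespan = 30
Lower bound = max(max_job, ceil(total/4)) = max(22, 28) = 28
Ratio = 30 / 28 = 1.0714

1.0714


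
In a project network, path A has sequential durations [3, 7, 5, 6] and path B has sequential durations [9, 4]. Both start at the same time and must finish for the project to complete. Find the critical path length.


Path A total = 3 + 7 + 5 + 6 = 21
Path B total = 9 + 4 = 13
Critical path = longest path = max(21, 13) = 21

21


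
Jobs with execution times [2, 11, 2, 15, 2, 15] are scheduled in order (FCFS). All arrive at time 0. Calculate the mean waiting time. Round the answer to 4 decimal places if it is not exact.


FCFS order (as given): [2, 11, 2, 15, 2, 15]
Waiting times:
  Job 1: wait = 0
  Job 2: wait = 2
  Job 3: wait = 13
  Job 4: wait = 15
  Job 5: wait = 30
  Job 6: wait = 32
Sum of waiting times = 92
Average waiting time = 92/6 = 15.3333

15.3333


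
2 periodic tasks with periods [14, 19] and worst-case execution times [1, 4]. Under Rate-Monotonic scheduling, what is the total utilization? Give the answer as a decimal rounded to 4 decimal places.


Compute individual utilizations (exact fractions):
  Task 1: C/T = 1/14 (approx. 0.0714)
  Task 2: C/T = 4/19 (approx. 0.2105)
Total utilization U = 1/14 + 4/19 = 75/266
Rounded to 4 decimal places: U = 0.2820
RM (Liu & Layland) bound for 2 tasks = 0.828427; compare with U = 75/266 (approx. 0.281955)
U <= bound, so schedulable by RM sufficient condition.

0.2820


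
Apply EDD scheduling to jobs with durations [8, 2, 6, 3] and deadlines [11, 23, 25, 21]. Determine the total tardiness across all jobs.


Sort by due date (EDD order): [(8, 11), (3, 21), (2, 23), (6, 25)]
Compute completion times and tardiness:
  Job 1: p=8, d=11, C=8, tardiness=max(0,8-11)=0
  Job 2: p=3, d=21, C=11, tardiness=max(0,11-21)=0
  Job 3: p=2, d=23, C=13, tardiness=max(0,13-23)=0
  Job 4: p=6, d=25, C=19, tardiness=max(0,19-25)=0
Total tardiness = 0

0


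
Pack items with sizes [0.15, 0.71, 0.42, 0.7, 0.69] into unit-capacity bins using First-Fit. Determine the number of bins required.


Place items sequentially using First-Fit:
  Item 0.15 -> new Bin 1
  Item 0.71 -> Bin 1 (now 0.86)
  Item 0.42 -> new Bin 2
  Item 0.7 -> new Bin 3
  Item 0.69 -> new Bin 4
Total bins used = 4

4


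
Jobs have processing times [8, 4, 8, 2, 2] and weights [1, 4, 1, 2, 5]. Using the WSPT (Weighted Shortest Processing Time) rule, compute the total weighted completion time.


Compute p/w ratios and sort ascending (WSPT): [(2, 5), (4, 4), (2, 2), (8, 1), (8, 1)]
Compute weighted completion times:
  Job (p=2,w=5): C=2, w*C=5*2=10
  Job (p=4,w=4): C=6, w*C=4*6=24
  Job (p=2,w=2): C=8, w*C=2*8=16
  Job (p=8,w=1): C=16, w*C=1*16=16
  Job (p=8,w=1): C=24, w*C=1*24=24
Total weighted completion time = 90

90


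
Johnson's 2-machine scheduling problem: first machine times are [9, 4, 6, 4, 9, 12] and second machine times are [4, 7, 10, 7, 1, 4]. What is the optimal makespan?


Apply Johnson's rule:
  Group 1 (a <= b): [(2, 4, 7), (4, 4, 7), (3, 6, 10)]
  Group 2 (a > b): [(1, 9, 4), (6, 12, 4), (5, 9, 1)]
Optimal job order: [2, 4, 3, 1, 6, 5]
Schedule:
  Job 2: M1 done at 4, M2 done at 11
  Job 4: M1 done at 8, M2 done at 18
  Job 3: M1 done at 14, M2 done at 28
  Job 1: M1 done at 23, M2 done at 32
  Job 6: M1 done at 35, M2 done at 39
  Job 5: M1 done at 44, M2 done at 45
Makespan = 45

45


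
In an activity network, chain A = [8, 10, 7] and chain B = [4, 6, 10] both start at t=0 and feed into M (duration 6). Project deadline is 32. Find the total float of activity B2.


Forward pass: ES(B2) = sum of predecessors on chain B = 4
EF = ES + duration = 4 + 6 = 10
Backward pass: LF(M) = deadline = 32; LS(M) = 32 - 6 = 26
LF(B2) = LS(M) - sum(successors on chain B) = 26 - 10 = 16
LS = LF - duration = 16 - 6 = 10
Total float = LS - ES = 10 - 4 = 6

6


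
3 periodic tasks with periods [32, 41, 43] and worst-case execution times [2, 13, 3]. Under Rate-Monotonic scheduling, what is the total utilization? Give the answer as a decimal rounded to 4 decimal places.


Compute individual utilizations (exact fractions):
  Task 1: C/T = 2/32 = 1/16 (approx. 0.0625)
  Task 2: C/T = 13/41 (approx. 0.3171)
  Task 3: C/T = 3/43 (approx. 0.0698)
Total utilization U = 1/16 + 13/41 + 3/43 = 12675/28208
Rounded to 4 decimal places: U = 0.4493
RM (Liu & Layland) bound for 3 tasks = 0.779763; compare with U = 12675/28208 (approx. 0.449341)
U <= bound, so schedulable by RM sufficient condition.

0.4493


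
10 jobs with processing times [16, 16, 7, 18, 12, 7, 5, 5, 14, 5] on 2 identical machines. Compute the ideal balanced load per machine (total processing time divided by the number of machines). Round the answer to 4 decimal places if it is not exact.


Total processing time = 16 + 16 + 7 + 18 + 12 + 7 + 5 + 5 + 14 + 5 = 105
Number of machines = 2
Ideal balanced load = 105 / 2 = 52.5

52.5


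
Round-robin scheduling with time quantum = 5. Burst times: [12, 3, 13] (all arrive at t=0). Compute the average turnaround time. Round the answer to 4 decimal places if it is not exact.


Time quantum = 5
Execution trace:
  J1 runs 5 units, time = 5
  J2 runs 3 units, time = 8
  J3 runs 5 units, time = 13
  J1 runs 5 units, time = 18
  J3 runs 5 units, time = 23
  J1 runs 2 units, time = 25
  J3 runs 3 units, time = 28
Finish times: [25, 8, 28]
Average turnaround = 61/3 = 20.3333

20.3333


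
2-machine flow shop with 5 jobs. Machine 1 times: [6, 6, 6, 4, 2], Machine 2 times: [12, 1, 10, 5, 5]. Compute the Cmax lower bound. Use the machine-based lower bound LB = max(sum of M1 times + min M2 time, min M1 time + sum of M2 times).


LB1 = sum(M1 times) + min(M2 times) = 24 + 1 = 25
LB2 = min(M1 times) + sum(M2 times) = 2 + 33 = 35
Lower bound = max(LB1, LB2) = max(25, 35) = 35

35


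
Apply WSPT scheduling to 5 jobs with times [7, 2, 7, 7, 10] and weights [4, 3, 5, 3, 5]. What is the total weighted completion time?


Compute p/w ratios and sort ascending (WSPT): [(2, 3), (7, 5), (7, 4), (10, 5), (7, 3)]
Compute weighted completion times:
  Job (p=2,w=3): C=2, w*C=3*2=6
  Job (p=7,w=5): C=9, w*C=5*9=45
  Job (p=7,w=4): C=16, w*C=4*16=64
  Job (p=10,w=5): C=26, w*C=5*26=130
  Job (p=7,w=3): C=33, w*C=3*33=99
Total weighted completion time = 344

344


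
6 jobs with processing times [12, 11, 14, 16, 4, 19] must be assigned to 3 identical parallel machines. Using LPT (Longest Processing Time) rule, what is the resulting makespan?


Sort jobs in decreasing order (LPT): [19, 16, 14, 12, 11, 4]
Assign each job to the least loaded machine:
  Machine 1: jobs [19, 4], load = 23
  Machine 2: jobs [16, 11], load = 27
  Machine 3: jobs [14, 12], load = 26
Makespan = max load = 27

27


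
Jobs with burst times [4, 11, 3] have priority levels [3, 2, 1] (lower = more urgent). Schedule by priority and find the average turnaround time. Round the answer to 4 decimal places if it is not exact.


Sort by priority (ascending = highest first):
Order: [(1, 3), (2, 11), (3, 4)]
Completion times:
  Priority 1, burst=3, C=3
  Priority 2, burst=11, C=14
  Priority 3, burst=4, C=18
Average turnaround = 35/3 = 11.6667

11.6667


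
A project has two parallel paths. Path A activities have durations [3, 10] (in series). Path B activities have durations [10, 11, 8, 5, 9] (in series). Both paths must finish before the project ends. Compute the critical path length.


Path A total = 3 + 10 = 13
Path B total = 10 + 11 + 8 + 5 + 9 = 43
Critical path = longest path = max(13, 43) = 43

43


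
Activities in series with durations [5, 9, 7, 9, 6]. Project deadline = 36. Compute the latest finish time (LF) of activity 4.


LF(activity 4) = deadline - sum of successor durations
Successors: activities 5 through 5 with durations [6]
Sum of successor durations = 6
LF = 36 - 6 = 30

30


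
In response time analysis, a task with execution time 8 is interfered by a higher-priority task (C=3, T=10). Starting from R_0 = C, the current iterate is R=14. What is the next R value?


R_next = C + ceil(R_prev / T_hp) * C_hp
ceil(14 / 10) = ceil(1.4) = 2
Interference = 2 * 3 = 6
R_next = 8 + 6 = 14
R_next = R_prev, so the iteration has converged (response time = 14).

14


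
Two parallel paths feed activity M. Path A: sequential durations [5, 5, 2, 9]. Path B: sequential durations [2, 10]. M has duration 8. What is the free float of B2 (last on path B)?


ES(B2) = sum of predecessors on chain B = 2
EF(B2) = ES + duration = 2 + 10 = 12
Successor of B2 is M. ES(M) = max(sum(A), sum(B)) = max(21, 12) = 21
Free float = ES(successor) - EF(current) = 21 - 12 = 9

9


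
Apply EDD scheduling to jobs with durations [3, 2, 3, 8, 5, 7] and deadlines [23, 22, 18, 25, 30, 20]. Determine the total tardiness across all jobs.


Sort by due date (EDD order): [(3, 18), (7, 20), (2, 22), (3, 23), (8, 25), (5, 30)]
Compute completion times and tardiness:
  Job 1: p=3, d=18, C=3, tardiness=max(0,3-18)=0
  Job 2: p=7, d=20, C=10, tardiness=max(0,10-20)=0
  Job 3: p=2, d=22, C=12, tardiness=max(0,12-22)=0
  Job 4: p=3, d=23, C=15, tardiness=max(0,15-23)=0
  Job 5: p=8, d=25, C=23, tardiness=max(0,23-25)=0
  Job 6: p=5, d=30, C=28, tardiness=max(0,28-30)=0
Total tardiness = 0

0
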